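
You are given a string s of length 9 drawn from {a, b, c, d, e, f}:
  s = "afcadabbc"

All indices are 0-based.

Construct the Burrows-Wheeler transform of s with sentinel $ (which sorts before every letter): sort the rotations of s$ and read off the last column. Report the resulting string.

rank  rotation    last
    0  $afcadabbc  c
    1  abbc$afcad  d
    2  adabbc$afc  c
    3  afcadabbc$  $
    4  bbc$afcada  a
    5  bc$afcadab  b
    6  c$afcadabb  b
    7  cadabbc$af  f
    8  dabbc$afca  a
    9  fcadabbc$a  a

cdc$abbfaa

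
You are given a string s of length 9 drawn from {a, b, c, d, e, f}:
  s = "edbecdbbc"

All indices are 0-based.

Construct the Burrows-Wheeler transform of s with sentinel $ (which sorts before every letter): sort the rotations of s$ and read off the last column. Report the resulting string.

cdbdbeceb$

rank  rotation    last
    0  $edbecdbbc  c
    1  bbc$edbecd  d
    2  bc$edbecdb  b
    3  becdbbc$ed  d
    4  c$edbecdbb  b
    5  cdbbc$edbe  e
    6  dbbc$edbec  c
    7  dbecdbbc$e  e
    8  ecdbbc$edb  b
    9  edbecdbbc$  $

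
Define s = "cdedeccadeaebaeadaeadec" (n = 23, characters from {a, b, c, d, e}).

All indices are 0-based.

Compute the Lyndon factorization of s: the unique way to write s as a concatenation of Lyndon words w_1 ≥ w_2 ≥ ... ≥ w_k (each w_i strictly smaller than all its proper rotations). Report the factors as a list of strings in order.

emit factor 1: 'cdede' (i=0, period=5)
emit factor 2: 'c' (i=5, period=1)
emit factor 3: 'c' (i=6, period=1)
emit factor 4: 'adeaebae' (i=7, period=8)
emit factor 5: 'adaeadec' (i=15, period=8)

["cdede", "c", "c", "adeaebae", "adaeadec"]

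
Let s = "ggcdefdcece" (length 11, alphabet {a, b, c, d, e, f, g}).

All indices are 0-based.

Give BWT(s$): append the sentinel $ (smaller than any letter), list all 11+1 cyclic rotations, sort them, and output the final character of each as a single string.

egedfcccdeg$

rank  rotation      last
    0  $ggcdefdcece  e
    1  cdefdcece$gg  g
    2  ce$ggcdefdce  e
    3  cece$ggcdefd  d
    4  dcece$ggcdef  f
    5  defdcece$ggc  c
    6  e$ggcdefdcec  c
    7  ece$ggcdefdc  c
    8  efdcece$ggcd  d
    9  fdcece$ggcde  e
   10  gcdefdcece$g  g
   11  ggcdefdcece$  $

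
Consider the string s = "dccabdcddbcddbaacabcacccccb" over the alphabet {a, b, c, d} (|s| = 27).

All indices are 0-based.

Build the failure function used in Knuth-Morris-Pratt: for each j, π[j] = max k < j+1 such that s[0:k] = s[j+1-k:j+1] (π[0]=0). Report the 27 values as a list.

π[0] = 0
j=1 s[j]='c': π[1]=0 (border '')
j=2 s[j]='c': π[2]=0 (border '')
j=3 s[j]='a': π[3]=0 (border '')
j=4 s[j]='b': π[4]=0 (border '')
j=5 s[j]='d': π[5]=1 (border 'd')
j=6 s[j]='c': π[6]=2 (border 'dc')
j=7 s[j]='d': k: 2→0; π[7]=1 (border 'd')
j=8 s[j]='d': k: 1→0; π[8]=1 (border 'd')
j=9 s[j]='b': k: 1→0; π[9]=0 (border '')
j=10 s[j]='c': π[10]=0 (border '')
j=11 s[j]='d': π[11]=1 (border 'd')
j=12 s[j]='d': k: 1→0; π[12]=1 (border 'd')
j=13 s[j]='b': k: 1→0; π[13]=0 (border '')
j=14 s[j]='a': π[14]=0 (border '')
j=15 s[j]='a': π[15]=0 (border '')
j=16 s[j]='c': π[16]=0 (border '')
j=17 s[j]='a': π[17]=0 (border '')
j=18 s[j]='b': π[18]=0 (border '')
j=19 s[j]='c': π[19]=0 (border '')
j=20 s[j]='a': π[20]=0 (border '')
j=21 s[j]='c': π[21]=0 (border '')
j=22 s[j]='c': π[22]=0 (border '')
j=23 s[j]='c': π[23]=0 (border '')
j=24 s[j]='c': π[24]=0 (border '')
j=25 s[j]='c': π[25]=0 (border '')
j=26 s[j]='b': π[26]=0 (border '')

[0, 0, 0, 0, 0, 1, 2, 1, 1, 0, 0, 1, 1, 0, 0, 0, 0, 0, 0, 0, 0, 0, 0, 0, 0, 0, 0]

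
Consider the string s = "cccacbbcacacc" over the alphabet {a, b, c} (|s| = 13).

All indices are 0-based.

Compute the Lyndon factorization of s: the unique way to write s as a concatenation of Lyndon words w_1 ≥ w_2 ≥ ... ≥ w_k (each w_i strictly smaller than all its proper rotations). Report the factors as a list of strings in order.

emit factor 1: 'c' (i=0, period=1)
emit factor 2: 'c' (i=1, period=1)
emit factor 3: 'c' (i=2, period=1)
emit factor 4: 'acbbc' (i=3, period=5)
emit factor 5: 'acacc' (i=8, period=5)

["c", "c", "c", "acbbc", "acacc"]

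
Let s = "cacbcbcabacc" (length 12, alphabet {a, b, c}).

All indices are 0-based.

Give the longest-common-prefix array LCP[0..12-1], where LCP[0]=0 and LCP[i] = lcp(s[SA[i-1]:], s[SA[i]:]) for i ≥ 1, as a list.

sorted suffixes:
  #0 SA[0]=7  'abacc'
  #1 SA[1]=1  'acbcbcabacc'
  #2 SA[2]=9  'acc'
  #3 SA[3]=8  'bacc'
  #4 SA[4]=5  'bcabacc'
  #5 SA[5]=3  'bcbcabacc'
  #6 SA[6]=11  'c'
  #7 SA[7]=6  'cabacc'
  #8 SA[8]=0  'cacbcbcabacc'
  #9 SA[9]=4  'cbcabacc'
  #10 SA[10]=2  'cbcbcabacc'
  #11 SA[11]=10  'cc'

SA = [7, 1, 9, 8, 5, 3, 11, 6, 0, 4, 2, 10]
rank  pair      lcp
   1  s[7:],s[1:]  1  'a'
   2  s[1:],s[9:]  2  'ac'
   3  s[9:],s[8:]  0  ''
   4  s[8:],s[5:]  1  'b'
   5  s[5:],s[3:]  2  'bc'
   6  s[3:],s[11:]  0  ''
   7  s[11:],s[6:]  1  'c'
   8  s[6:],s[0:]  2  'ca'
   9  s[0:],s[4:]  1  'c'
  10  s[4:],s[2:]  3  'cbc'
  11  s[2:],s[10:]  1  'c'

[0, 1, 2, 0, 1, 2, 0, 1, 2, 1, 3, 1]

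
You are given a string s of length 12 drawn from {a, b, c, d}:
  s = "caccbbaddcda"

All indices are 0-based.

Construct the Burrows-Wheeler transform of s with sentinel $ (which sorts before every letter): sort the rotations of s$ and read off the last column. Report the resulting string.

rank  rotation       last
    0  $caccbbaddcda  a
    1  a$caccbbaddcd  d
    2  accbbaddcda$c  c
    3  addcda$caccbb  b
    4  baddcda$caccb  b
    5  bbaddcda$cacc  c
    6  caccbbaddcda$  $
    7  cbbaddcda$cac  c
    8  ccbbaddcda$ca  a
    9  cda$caccbbadd  d
   10  da$caccbbaddc  c
   11  dcda$caccbbad  d
   12  ddcda$caccbba  a

adcbbc$cadcda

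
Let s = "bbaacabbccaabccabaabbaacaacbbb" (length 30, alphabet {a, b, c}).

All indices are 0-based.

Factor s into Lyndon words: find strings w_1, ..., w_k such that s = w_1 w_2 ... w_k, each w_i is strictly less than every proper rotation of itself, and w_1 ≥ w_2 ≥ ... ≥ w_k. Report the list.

emit factor 1: 'b' (i=0, period=1)
emit factor 2: 'b' (i=1, period=1)
emit factor 3: 'aacabbcc' (i=2, period=8)
emit factor 4: 'aabccab' (i=10, period=7)
emit factor 5: 'aabbaacaacbbb' (i=17, period=13)

["b", "b", "aacabbcc", "aabccab", "aabbaacaacbbb"]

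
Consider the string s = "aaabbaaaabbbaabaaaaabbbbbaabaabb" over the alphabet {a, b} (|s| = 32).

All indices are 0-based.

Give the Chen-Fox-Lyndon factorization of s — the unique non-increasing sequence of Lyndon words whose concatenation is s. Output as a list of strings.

emit factor 1: 'aaabb' (i=0, period=5)
emit factor 2: 'aaaabbbaab' (i=5, period=10)
emit factor 3: 'aaaaabbbbbaabaabb' (i=15, period=17)

["aaabb", "aaaabbbaab", "aaaaabbbbbaabaabb"]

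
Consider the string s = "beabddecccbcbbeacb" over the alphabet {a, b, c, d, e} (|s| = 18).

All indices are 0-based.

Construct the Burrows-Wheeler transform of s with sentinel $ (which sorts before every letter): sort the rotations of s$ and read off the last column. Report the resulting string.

beeccca$babccebdbbd

rank  rotation             last
    0  $beabddecccbcbbeacb  b
    1  abddecccbcbbeacb$be  e
    2  acb$beabddecccbcbbe  e
    3  b$beabddecccbcbbeac  c
    4  bbeacb$beabddecccbc  c
    5  bcbbeacb$beabddeccc  c
    6  bddecccbcbbeacb$bea  a
    7  beabddecccbcbbeacb$  $
    8  beacb$beabddecccbcb  b
    9  cb$beabddecccbcbbea  a
   10  cbbeacb$beabddecccb  b
   11  cbcbbeacb$beabddecc  c
   12  ccbcbbeacb$beabddec  c
   13  cccbcbbeacb$beabdde  e
   14  ddecccbcbbeacb$beab  b
   15  decccbcbbeacb$beabd  d
   16  eabddecccbcbbeacb$b  b
   17  eacb$beabddecccbcbb  b
   18  ecccbcbbeacb$beabdd  d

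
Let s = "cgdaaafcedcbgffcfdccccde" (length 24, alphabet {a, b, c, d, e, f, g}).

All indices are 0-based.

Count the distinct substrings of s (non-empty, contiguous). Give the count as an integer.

sorted suffixes:
  #0 SA[0]=3  'aaafcedcbgffcfdccccde'
  #1 SA[1]=4  'aafcedcbgffcfdccccde'
  #2 SA[2]=5  'afcedcbgffcfdccccde'
  #3 SA[3]=11  'bgffcfdccccde'
  #4 SA[4]=10  'cbgffcfdccccde'
  #5 SA[5]=18  'ccccde'
  #6 SA[6]=19  'cccde'
  #7 SA[7]=20  'ccde'
  #8 SA[8]=21  'cde'
  #9 SA[9]=7  'cedcbgffcfdccccde'
  #10 SA[10]=15  'cfdccccde'
  #11 SA[11]=0  'cgdaaafcedcbgffcfdccccde'
  #12 SA[12]=2  'daaafcedcbgffcfdccccde'
  #13 SA[13]=9  'dcbgffcfdccccde'
  #14 SA[14]=17  'dccccde'
  #15 SA[15]=22  'de'
  #16 SA[16]=23  'e'
  #17 SA[17]=8  'edcbgffcfdccccde'
  #18 SA[18]=6  'fcedcbgffcfdccccde'
  #19 SA[19]=14  'fcfdccccde'
  #20 SA[20]=16  'fdccccde'
  #21 SA[21]=13  'ffcfdccccde'
  #22 SA[22]=1  'gdaaafcedcbgffcfdccccde'
  #23 SA[23]=12  'gffcfdccccde'

SA = [3, 4, 5, 11, 10, 18, 19, 20, 21, 7, 15, 0, 2, 9, 17, 22, 23, 8, 6, 14, 16, 13, 1, 12]
rank  pair      lcp
   1  s[3:],s[4:]  2  'aa'
   2  s[4:],s[5:]  1  'a'
   3  s[5:],s[11:]  0  ''
   4  s[11:],s[10:]  0  ''
   5  s[10:],s[18:]  1  'c'
   6  s[18:],s[19:]  3  'ccc'
   7  s[19:],s[20:]  2  'cc'
   8  s[20:],s[21:]  1  'c'
   9  s[21:],s[7:]  1  'c'
  10  s[7:],s[15:]  1  'c'
  11  s[15:],s[0:]  1  'c'
  12  s[0:],s[2:]  0  ''
  13  s[2:],s[9:]  1  'd'
  14  s[9:],s[17:]  2  'dc'
  15  s[17:],s[22:]  1  'd'
  16  s[22:],s[23:]  0  ''
  17  s[23:],s[8:]  1  'e'
  18  s[8:],s[6:]  0  ''
  19  s[6:],s[14:]  2  'fc'
  20  s[14:],s[16:]  1  'f'
  21  s[16:],s[13:]  1  'f'
  22  s[13:],s[1:]  0  ''
  23  s[1:],s[12:]  1  'g'

n(n+1)/2 = 24·25/2 = 300
Σ LCP = 0 + 2 + 1 + 0 + 0 + 1 + 3 + 2 + 1 + 1 + 1 + 1 + 0 + 1 + 2 + 1 + 0 + 1 + 0 + 2 + 1 + 1 + 0 + 1 = 23
distinct = 300 − 23 = 277

277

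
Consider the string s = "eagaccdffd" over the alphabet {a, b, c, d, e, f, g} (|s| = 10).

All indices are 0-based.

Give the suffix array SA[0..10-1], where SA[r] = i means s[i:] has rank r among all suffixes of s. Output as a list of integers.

rank→(start, suffix):
  0 → (3, 'accdffd')
  1 → (1, 'agaccdffd')
  2 → (4, 'ccdffd')
  3 → (5, 'cdffd')
  4 → (9, 'd')
  5 → (6, 'dffd')
  6 → (0, 'eagaccdffd')
  7 → (8, 'fd')
  8 → (7, 'ffd')
  9 → (2, 'gaccdffd')

[3, 1, 4, 5, 9, 6, 0, 8, 7, 2]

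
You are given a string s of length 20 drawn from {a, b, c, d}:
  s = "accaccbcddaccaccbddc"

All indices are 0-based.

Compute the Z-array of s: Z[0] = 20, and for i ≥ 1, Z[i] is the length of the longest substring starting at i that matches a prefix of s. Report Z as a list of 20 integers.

Z[0]=20
i=1: outside box; Z[1]=0
i=2: outside box; Z[2]=0
i=3: outside box; Z[3]=3 extend→box=[3,6)
i=4: min(r-i=2, Z[1]=0)=0; Z[4]=0
i=5: min(r-i=1, Z[2]=0)=0; Z[5]=0
i=6: outside box; Z[6]=0
i=7: outside box; Z[7]=0
i=8: outside box; Z[8]=0
i=9: outside box; Z[9]=0
i=10: outside box; Z[10]=7 extend→box=[10,17)
i=11: min(r-i=6, Z[1]=0)=0; Z[11]=0
i=12: min(r-i=5, Z[2]=0)=0; Z[12]=0
i=13: min(r-i=4, Z[3]=3)=3; Z[13]=3
i=14: min(r-i=3, Z[4]=0)=0; Z[14]=0
i=15: min(r-i=2, Z[5]=0)=0; Z[15]=0
i=16: min(r-i=1, Z[6]=0)=0; Z[16]=0
i=17: outside box; Z[17]=0
i=18: outside box; Z[18]=0
i=19: outside box; Z[19]=0

[20, 0, 0, 3, 0, 0, 0, 0, 0, 0, 7, 0, 0, 3, 0, 0, 0, 0, 0, 0]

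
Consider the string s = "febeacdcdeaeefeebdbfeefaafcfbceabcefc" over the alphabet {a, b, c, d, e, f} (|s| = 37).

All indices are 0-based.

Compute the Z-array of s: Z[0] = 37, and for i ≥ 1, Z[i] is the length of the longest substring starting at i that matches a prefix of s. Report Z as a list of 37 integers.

Z[0]=37
i=1: fresh scan; Z[1]=0
i=2: fresh scan; Z[2]=0
i=3: fresh scan; Z[3]=0
i=4: fresh scan; Z[4]=0
i=5: fresh scan; Z[5]=0
i=6: fresh scan; Z[6]=0
i=7: fresh scan; Z[7]=0
i=8: fresh scan; Z[8]=0
i=9: fresh scan; Z[9]=0
i=10: fresh scan; Z[10]=0
i=11: fresh scan; Z[11]=0
i=12: fresh scan; Z[12]=0
i=13: fresh scan; Z[13]=2 grow→box=[13,15)
i=14: min(r-i=1, Z[1]=0)=0; Z[14]=0
i=15: fresh scan; Z[15]=0
i=16: fresh scan; Z[16]=0
i=17: fresh scan; Z[17]=0
i=18: fresh scan; Z[18]=0
i=19: fresh scan; Z[19]=2 grow→box=[19,21)
i=20: min(r-i=1, Z[1]=0)=0; Z[20]=0
i=21: fresh scan; Z[21]=0
i=22: fresh scan; Z[22]=1 grow→box=[22,23)
i=23: fresh scan; Z[23]=0
i=24: fresh scan; Z[24]=0
i=25: fresh scan; Z[25]=1 grow→box=[25,26)
i=26: fresh scan; Z[26]=0
i=27: fresh scan; Z[27]=1 grow→box=[27,28)
i=28: fresh scan; Z[28]=0
i=29: fresh scan; Z[29]=0
i=30: fresh scan; Z[30]=0
i=31: fresh scan; Z[31]=0
i=32: fresh scan; Z[32]=0
i=33: fresh scan; Z[33]=0
i=34: fresh scan; Z[34]=0
i=35: fresh scan; Z[35]=1 grow→box=[35,36)
i=36: fresh scan; Z[36]=0

[37, 0, 0, 0, 0, 0, 0, 0, 0, 0, 0, 0, 0, 2, 0, 0, 0, 0, 0, 2, 0, 0, 1, 0, 0, 1, 0, 1, 0, 0, 0, 0, 0, 0, 0, 1, 0]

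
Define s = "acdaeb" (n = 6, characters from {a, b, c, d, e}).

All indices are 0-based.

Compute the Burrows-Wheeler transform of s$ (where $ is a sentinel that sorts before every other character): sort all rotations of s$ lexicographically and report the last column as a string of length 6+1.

rank  rotation last
    0  $acdaeb  b
    1  acdaeb$  $
    2  aeb$acd  d
    3  b$acdae  e
    4  cdaeb$a  a
    5  daeb$ac  c
    6  eb$acda  a

b$deaca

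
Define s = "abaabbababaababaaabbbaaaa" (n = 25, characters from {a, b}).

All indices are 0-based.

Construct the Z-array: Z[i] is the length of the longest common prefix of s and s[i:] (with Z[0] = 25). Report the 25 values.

[25, 0, 1, 2, 0, 0, 3, 0, 5, 0, 1, 3, 0, 4, 0, 1, 1, 2, 0, 0, 0, 1, 1, 1, 1]

Z[0]=25
i=1: fresh scan; Z[1]=0
i=2: fresh scan; Z[2]=1 scan→box=[2,3)
i=3: fresh scan; Z[3]=2 scan→box=[3,5)
i=4: min(r-i=1, Z[1]=0)=0; Z[4]=0
i=5: fresh scan; Z[5]=0
i=6: fresh scan; Z[6]=3 scan→box=[6,9)
i=7: min(r-i=2, Z[1]=0)=0; Z[7]=0
i=8: min(r-i=1, Z[2]=1)=1; Z[8]=5 scan→box=[8,13)
i=9: min(r-i=4, Z[1]=0)=0; Z[9]=0
i=10: min(r-i=3, Z[2]=1)=1; Z[10]=1
i=11: min(r-i=2, Z[3]=2)=2; Z[11]=3 scan→box=[11,14)
i=12: min(r-i=2, Z[1]=0)=0; Z[12]=0
i=13: min(r-i=1, Z[2]=1)=1; Z[13]=4 scan→box=[13,17)
i=14: min(r-i=3, Z[1]=0)=0; Z[14]=0
i=15: min(r-i=2, Z[2]=1)=1; Z[15]=1
i=16: min(r-i=1, Z[3]=2)=1; Z[16]=1
i=17: fresh scan; Z[17]=2 scan→box=[17,19)
i=18: min(r-i=1, Z[1]=0)=0; Z[18]=0
i=19: fresh scan; Z[19]=0
i=20: fresh scan; Z[20]=0
i=21: fresh scan; Z[21]=1 scan→box=[21,22)
i=22: fresh scan; Z[22]=1 scan→box=[22,23)
i=23: fresh scan; Z[23]=1 scan→box=[23,24)
i=24: fresh scan; Z[24]=1 scan→box=[24,25)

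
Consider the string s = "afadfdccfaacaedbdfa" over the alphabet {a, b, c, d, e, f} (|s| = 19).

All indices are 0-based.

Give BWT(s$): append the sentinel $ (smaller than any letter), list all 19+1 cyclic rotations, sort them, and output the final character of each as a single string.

affafc$dadcefbaadcad

rank  rotation              last
    0  $afadfdccfaacaedbdfa  a
    1  a$afadfdccfaacaedbdf  f
    2  aacaedbdfa$afadfdccf  f
    3  acaedbdfa$afadfdccfa  a
    4  adfdccfaacaedbdfa$af  f
    5  aedbdfa$afadfdccfaac  c
    6  afadfdccfaacaedbdfa$  $
    7  bdfa$afadfdccfaacaed  d
    8  caedbdfa$afadfdccfaa  a
    9  ccfaacaedbdfa$afadfd  d
   10  cfaacaedbdfa$afadfdc  c
   11  dbdfa$afadfdccfaacae  e
   12  dccfaacaedbdfa$afadf  f
   13  dfa$afadfdccfaacaedb  b
   14  dfdccfaacaedbdfa$afa  a
   15  edbdfa$afadfdccfaaca  a
   16  fa$afadfdccfaacaedbd  d
   17  faacaedbdfa$afadfdcc  c
   18  fadfdccfaacaedbdfa$a  a
   19  fdccfaacaedbdfa$afad  d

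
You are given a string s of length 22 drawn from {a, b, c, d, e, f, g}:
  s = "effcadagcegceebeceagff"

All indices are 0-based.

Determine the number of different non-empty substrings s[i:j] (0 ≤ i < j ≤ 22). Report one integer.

sorted suffixes:
  #0 SA[0]=4  'adagcegceebeceagff'
  #1 SA[1]=6  'agcegceebeceagff'
  #2 SA[2]=18  'agff'
  #3 SA[3]=14  'beceagff'
  #4 SA[4]=3  'cadagcegceebeceagff'
  #5 SA[5]=16  'ceagff'
  #6 SA[6]=11  'ceebeceagff'
  #7 SA[7]=8  'cegceebeceagff'
  #8 SA[8]=5  'dagcegceebeceagff'
  #9 SA[9]=17  'eagff'
  #10 SA[10]=13  'ebeceagff'
  #11 SA[11]=15  'eceagff'
  #12 SA[12]=12  'eebeceagff'
  #13 SA[13]=0  'effcadagcegceebeceagff'
  #14 SA[14]=9  'egceebeceagff'
  #15 SA[15]=21  'f'
  #16 SA[16]=2  'fcadagcegceebeceagff'
  #17 SA[17]=20  'ff'
  #18 SA[18]=1  'ffcadagcegceebeceagff'
  #19 SA[19]=10  'gceebeceagff'
  #20 SA[20]=7  'gcegceebeceagff'
  #21 SA[21]=19  'gff'

SA = [4, 6, 18, 14, 3, 16, 11, 8, 5, 17, 13, 15, 12, 0, 9, 21, 2, 20, 1, 10, 7, 19]
[i] adj suffixes → lcp
  [1] 4/6 → 1 ('a')
  [2] 6/18 → 2 ('ag')
  [3] 18/14 → 0 ('')
  [4] 14/3 → 0 ('')
  [5] 3/16 → 1 ('c')
  [6] 16/11 → 2 ('ce')
  [7] 11/8 → 2 ('ce')
  [8] 8/5 → 0 ('')
  [9] 5/17 → 0 ('')
  [10] 17/13 → 1 ('e')
  [11] 13/15 → 1 ('e')
  [12] 15/12 → 1 ('e')
  [13] 12/0 → 1 ('e')
  [14] 0/9 → 1 ('e')
  [15] 9/21 → 0 ('')
  [16] 21/2 → 1 ('f')
  [17] 2/20 → 1 ('f')
  [18] 20/1 → 2 ('ff')
  [19] 1/10 → 0 ('')
  [20] 10/7 → 3 ('gce')
  [21] 7/19 → 1 ('g')

n(n+1)/2 = 22·23/2 = 253
Σ LCP = 0 + 1 + 2 + 0 + 0 + 1 + 2 + 2 + 0 + 0 + 1 + 1 + 1 + 1 + 1 + 0 + 1 + 1 + 2 + 0 + 3 + 1 = 21
distinct = 253 − 21 = 232

232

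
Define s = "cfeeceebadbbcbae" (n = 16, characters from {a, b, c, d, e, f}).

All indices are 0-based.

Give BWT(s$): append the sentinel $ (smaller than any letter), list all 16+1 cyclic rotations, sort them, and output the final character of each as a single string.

ebbecdbbe$aaeecfc

rank  rotation           last
    0  $cfeeceebadbbcbae  e
    1  adbbcbae$cfeeceeb  b
    2  ae$cfeeceebadbbcb  b
    3  badbbcbae$cfeecee  e
    4  bae$cfeeceebadbbc  c
    5  bbcbae$cfeeceebad  d
    6  bcbae$cfeeceebadb  b
    7  cbae$cfeeceebadbb  b
    8  ceebadbbcbae$cfee  e
    9  cfeeceebadbbcbae$  $
   10  dbbcbae$cfeeceeba  a
   11  e$cfeeceebadbbcba  a
   12  ebadbbcbae$cfeece  e
   13  eceebadbbcbae$cfe  e
   14  eebadbbcbae$cfeec  c
   15  eeceebadbbcbae$cf  f
   16  feeceebadbbcbae$c  c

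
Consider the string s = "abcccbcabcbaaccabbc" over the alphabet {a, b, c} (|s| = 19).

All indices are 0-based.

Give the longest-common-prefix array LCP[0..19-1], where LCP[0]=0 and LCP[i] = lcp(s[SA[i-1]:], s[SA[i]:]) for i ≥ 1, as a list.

[0, 1, 2, 3, 1, 0, 1, 1, 2, 2, 2, 0, 1, 3, 1, 2, 1, 2, 2]

sorted suffixes:
  #0 SA[0]=11  'aaccabbc'
  #1 SA[1]=15  'abbc'
  #2 SA[2]=7  'abcbaaccabbc'
  #3 SA[3]=0  'abcccbcabcbaaccabbc'
  #4 SA[4]=12  'accabbc'
  #5 SA[5]=10  'baaccabbc'
  #6 SA[6]=16  'bbc'
  #7 SA[7]=17  'bc'
  #8 SA[8]=5  'bcabcbaaccabbc'
  #9 SA[9]=8  'bcbaaccabbc'
  #10 SA[10]=1  'bcccbcabcbaaccabbc'
  #11 SA[11]=18  'c'
  #12 SA[12]=14  'cabbc'
  #13 SA[13]=6  'cabcbaaccabbc'
  #14 SA[14]=9  'cbaaccabbc'
  #15 SA[15]=4  'cbcabcbaaccabbc'
  #16 SA[16]=13  'ccabbc'
  #17 SA[17]=3  'ccbcabcbaaccabbc'
  #18 SA[18]=2  'cccbcabcbaaccabbc'

SA = [11, 15, 7, 0, 12, 10, 16, 17, 5, 8, 1, 18, 14, 6, 9, 4, 13, 3, 2]
[i] adj suffixes → lcp
  [1] 11/15 → 1 ('a')
  [2] 15/7 → 2 ('ab')
  [3] 7/0 → 3 ('abc')
  [4] 0/12 → 1 ('a')
  [5] 12/10 → 0 ('')
  [6] 10/16 → 1 ('b')
  [7] 16/17 → 1 ('b')
  [8] 17/5 → 2 ('bc')
  [9] 5/8 → 2 ('bc')
  [10] 8/1 → 2 ('bc')
  [11] 1/18 → 0 ('')
  [12] 18/14 → 1 ('c')
  [13] 14/6 → 3 ('cab')
  [14] 6/9 → 1 ('c')
  [15] 9/4 → 2 ('cb')
  [16] 4/13 → 1 ('c')
  [17] 13/3 → 2 ('cc')
  [18] 3/2 → 2 ('cc')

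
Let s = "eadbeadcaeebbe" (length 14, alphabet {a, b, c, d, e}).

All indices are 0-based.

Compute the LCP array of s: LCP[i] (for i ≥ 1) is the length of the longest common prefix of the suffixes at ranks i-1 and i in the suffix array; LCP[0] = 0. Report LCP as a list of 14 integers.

sorted suffixes:
  #0 SA[0]=1  'adbeadcaeebbe'
  #1 SA[1]=5  'adcaeebbe'
  #2 SA[2]=8  'aeebbe'
  #3 SA[3]=11  'bbe'
  #4 SA[4]=12  'be'
  #5 SA[5]=3  'beadcaeebbe'
  #6 SA[6]=7  'caeebbe'
  #7 SA[7]=2  'dbeadcaeebbe'
  #8 SA[8]=6  'dcaeebbe'
  #9 SA[9]=13  'e'
  #10 SA[10]=0  'eadbeadcaeebbe'
  #11 SA[11]=4  'eadcaeebbe'
  #12 SA[12]=10  'ebbe'
  #13 SA[13]=9  'eebbe'

SA = [1, 5, 8, 11, 12, 3, 7, 2, 6, 13, 0, 4, 10, 9]
rank  pair      lcp
   1  s[1:],s[5:]  2  'ad'
   2  s[5:],s[8:]  1  'a'
   3  s[8:],s[11:]  0  ''
   4  s[11:],s[12:]  1  'b'
   5  s[12:],s[3:]  2  'be'
   6  s[3:],s[7:]  0  ''
   7  s[7:],s[2:]  0  ''
   8  s[2:],s[6:]  1  'd'
   9  s[6:],s[13:]  0  ''
  10  s[13:],s[0:]  1  'e'
  11  s[0:],s[4:]  3  'ead'
  12  s[4:],s[10:]  1  'e'
  13  s[10:],s[9:]  1  'e'

[0, 2, 1, 0, 1, 2, 0, 0, 1, 0, 1, 3, 1, 1]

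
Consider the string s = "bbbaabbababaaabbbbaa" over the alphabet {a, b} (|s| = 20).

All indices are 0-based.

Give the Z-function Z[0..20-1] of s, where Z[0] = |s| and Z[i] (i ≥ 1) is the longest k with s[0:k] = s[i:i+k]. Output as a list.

Z[0]=20
i=1: fresh scan; Z[1]=2 grow→box=[1,3)
i=2: min(r-i=1, Z[1]=2)=1; Z[2]=1
i=3: fresh scan; Z[3]=0
i=4: fresh scan; Z[4]=0
i=5: fresh scan; Z[5]=2 grow→box=[5,7)
i=6: min(r-i=1, Z[1]=2)=1; Z[6]=1
i=7: fresh scan; Z[7]=0
i=8: fresh scan; Z[8]=1 grow→box=[8,9)
i=9: fresh scan; Z[9]=0
i=10: fresh scan; Z[10]=1 grow→box=[10,11)
i=11: fresh scan; Z[11]=0
i=12: fresh scan; Z[12]=0
i=13: fresh scan; Z[13]=0
i=14: fresh scan; Z[14]=3 grow→box=[14,17)
i=15: min(r-i=2, Z[1]=2)=2; Z[15]=5 grow→box=[15,20)
i=16: min(r-i=4, Z[1]=2)=2; Z[16]=2
i=17: min(r-i=3, Z[2]=1)=1; Z[17]=1
i=18: min(r-i=2, Z[3]=0)=0; Z[18]=0
i=19: min(r-i=1, Z[4]=0)=0; Z[19]=0

[20, 2, 1, 0, 0, 2, 1, 0, 1, 0, 1, 0, 0, 0, 3, 5, 2, 1, 0, 0]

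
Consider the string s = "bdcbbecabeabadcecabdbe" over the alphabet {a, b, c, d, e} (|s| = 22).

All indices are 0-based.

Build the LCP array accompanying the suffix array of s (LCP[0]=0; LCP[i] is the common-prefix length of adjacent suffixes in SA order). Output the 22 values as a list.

[0, 2, 2, 1, 0, 1, 1, 2, 1, 2, 2, 0, 3, 1, 1, 0, 1, 2, 0, 1, 1, 4]

rank | idx | suffix
   0 |  10 | abadcecabdbe
   1 |  17 | abdbe
   2 |   7 | abeabadcecabdbe
   3 |  12 | adcecabdbe
   4 |  11 | badcecabdbe
   5 |   3 | bbecabeabadcecabdbe
   6 |  18 | bdbe
   7 |   0 | bdcbbecabeabadcecabdbe
   8 |  20 | be
   9 |   8 | beabadcecabdbe
  10 |   4 | becabeabadcecabdbe
  11 |  16 | cabdbe
  12 |   6 | cabeabadcecabdbe
  13 |   2 | cbbecabeabadcecabdbe
  14 |  14 | cecabdbe
  15 |  19 | dbe
  16 |   1 | dcbbecabeabadcecabdbe
  17 |  13 | dcecabdbe
  18 |  21 | e
  19 |   9 | eabadcecabdbe
  20 |  15 | ecabdbe
  21 |   5 | ecabeabadcecabdbe

SA = [10, 17, 7, 12, 11, 3, 18, 0, 20, 8, 4, 16, 6, 2, 14, 19, 1, 13, 21, 9, 15, 5]
rank  pair      lcp
   1  s[10:],s[17:]  2  'ab'
   2  s[17:],s[7:]  2  'ab'
   3  s[7:],s[12:]  1  'a'
   4  s[12:],s[11:]  0  ''
   5  s[11:],s[3:]  1  'b'
   6  s[3:],s[18:]  1  'b'
   7  s[18:],s[0:]  2  'bd'
   8  s[0:],s[20:]  1  'b'
   9  s[20:],s[8:]  2  'be'
  10  s[8:],s[4:]  2  'be'
  11  s[4:],s[16:]  0  ''
  12  s[16:],s[6:]  3  'cab'
  13  s[6:],s[2:]  1  'c'
  14  s[2:],s[14:]  1  'c'
  15  s[14:],s[19:]  0  ''
  16  s[19:],s[1:]  1  'd'
  17  s[1:],s[13:]  2  'dc'
  18  s[13:],s[21:]  0  ''
  19  s[21:],s[9:]  1  'e'
  20  s[9:],s[15:]  1  'e'
  21  s[15:],s[5:]  4  'ecab'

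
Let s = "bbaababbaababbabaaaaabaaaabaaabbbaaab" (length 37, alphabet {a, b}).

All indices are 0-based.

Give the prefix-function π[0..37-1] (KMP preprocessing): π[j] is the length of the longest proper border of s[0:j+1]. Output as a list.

[0, 1, 0, 0, 1, 0, 1, 2, 3, 4, 5, 6, 7, 8, 9, 1, 0, 0, 0, 0, 0, 1, 0, 0, 0, 0, 1, 0, 0, 0, 1, 2, 2, 3, 4, 0, 1]

π[0] = 0
j=1 s[j]='b': π[1]=1 (border 'b')
j=2 s[j]='a': k: 1→0; π[2]=0 (border '')
j=3 s[j]='a': π[3]=0 (border '')
j=4 s[j]='b': π[4]=1 (border 'b')
j=5 s[j]='a': k: 1→0; π[5]=0 (border '')
j=6 s[j]='b': π[6]=1 (border 'b')
j=7 s[j]='b': π[7]=2 (border 'bb')
j=8 s[j]='a': π[8]=3 (border 'bba')
j=9 s[j]='a': π[9]=4 (border 'bbaa')
j=10 s[j]='b': π[10]=5 (border 'bbaab')
j=11 s[j]='a': π[11]=6 (border 'bbaaba')
j=12 s[j]='b': π[12]=7 (border 'bbaabab')
j=13 s[j]='b': π[13]=8 (border 'bbaababb')
j=14 s[j]='a': π[14]=9 (border 'bbaababba')
j=15 s[j]='b': k: 9→3→0; π[15]=1 (border 'b')
j=16 s[j]='a': k: 1→0; π[16]=0 (border '')
j=17 s[j]='a': π[17]=0 (border '')
j=18 s[j]='a': π[18]=0 (border '')
j=19 s[j]='a': π[19]=0 (border '')
j=20 s[j]='a': π[20]=0 (border '')
j=21 s[j]='b': π[21]=1 (border 'b')
j=22 s[j]='a': k: 1→0; π[22]=0 (border '')
j=23 s[j]='a': π[23]=0 (border '')
j=24 s[j]='a': π[24]=0 (border '')
j=25 s[j]='a': π[25]=0 (border '')
j=26 s[j]='b': π[26]=1 (border 'b')
j=27 s[j]='a': k: 1→0; π[27]=0 (border '')
j=28 s[j]='a': π[28]=0 (border '')
j=29 s[j]='a': π[29]=0 (border '')
j=30 s[j]='b': π[30]=1 (border 'b')
j=31 s[j]='b': π[31]=2 (border 'bb')
j=32 s[j]='b': k: 2→1; π[32]=2 (border 'bb')
j=33 s[j]='a': π[33]=3 (border 'bba')
j=34 s[j]='a': π[34]=4 (border 'bbaa')
j=35 s[j]='a': k: 4→0; π[35]=0 (border '')
j=36 s[j]='b': π[36]=1 (border 'b')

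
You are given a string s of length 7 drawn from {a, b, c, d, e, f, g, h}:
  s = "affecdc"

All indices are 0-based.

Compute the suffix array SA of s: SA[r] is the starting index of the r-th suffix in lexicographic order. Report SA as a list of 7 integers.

[0, 6, 4, 5, 3, 2, 1]

rank→(start, suffix):
  0 → (0, 'affecdc')
  1 → (6, 'c')
  2 → (4, 'cdc')
  3 → (5, 'dc')
  4 → (3, 'ecdc')
  5 → (2, 'fecdc')
  6 → (1, 'ffecdc')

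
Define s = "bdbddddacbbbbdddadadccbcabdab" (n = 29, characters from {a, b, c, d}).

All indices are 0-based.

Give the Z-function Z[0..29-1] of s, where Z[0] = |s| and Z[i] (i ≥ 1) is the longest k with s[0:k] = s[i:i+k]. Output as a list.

Z[0]=29
i=1: outside box; Z[1]=0
i=2: outside box; Z[2]=2 scan→box=[2,4)
i=3: min(r-i=1, Z[1]=0)=0; Z[3]=0
i=4: outside box; Z[4]=0
i=5: outside box; Z[5]=0
i=6: outside box; Z[6]=0
i=7: outside box; Z[7]=0
i=8: outside box; Z[8]=0
i=9: outside box; Z[9]=1 scan→box=[9,10)
i=10: outside box; Z[10]=1 scan→box=[10,11)
i=11: outside box; Z[11]=1 scan→box=[11,12)
i=12: outside box; Z[12]=2 scan→box=[12,14)
i=13: min(r-i=1, Z[1]=0)=0; Z[13]=0
i=14: outside box; Z[14]=0
i=15: outside box; Z[15]=0
i=16: outside box; Z[16]=0
i=17: outside box; Z[17]=0
i=18: outside box; Z[18]=0
i=19: outside box; Z[19]=0
i=20: outside box; Z[20]=0
i=21: outside box; Z[21]=0
i=22: outside box; Z[22]=1 scan→box=[22,23)
i=23: outside box; Z[23]=0
i=24: outside box; Z[24]=0
i=25: outside box; Z[25]=2 scan→box=[25,27)
i=26: min(r-i=1, Z[1]=0)=0; Z[26]=0
i=27: outside box; Z[27]=0
i=28: outside box; Z[28]=1 scan→box=[28,29)

[29, 0, 2, 0, 0, 0, 0, 0, 0, 1, 1, 1, 2, 0, 0, 0, 0, 0, 0, 0, 0, 0, 1, 0, 0, 2, 0, 0, 1]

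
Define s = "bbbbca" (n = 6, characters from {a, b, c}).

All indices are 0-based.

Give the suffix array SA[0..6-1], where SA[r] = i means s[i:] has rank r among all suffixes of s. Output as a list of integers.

rank | idx | suffix
   0 |   5 | a
   1 |   0 | bbbbca
   2 |   1 | bbbca
   3 |   2 | bbca
   4 |   3 | bca
   5 |   4 | ca

[5, 0, 1, 2, 3, 4]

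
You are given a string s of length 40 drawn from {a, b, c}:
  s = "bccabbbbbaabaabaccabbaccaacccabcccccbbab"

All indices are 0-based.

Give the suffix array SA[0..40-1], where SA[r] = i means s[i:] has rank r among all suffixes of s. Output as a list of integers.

[9, 12, 24, 38, 10, 13, 18, 3, 29, 21, 15, 25, 39, 8, 11, 37, 20, 14, 7, 36, 19, 6, 5, 4, 0, 30, 23, 17, 2, 28, 35, 22, 16, 1, 27, 34, 26, 33, 32, 31]

rank | idx | suffix
   0 |   9 | aabaabaccabbaccaacccabcccccbbab
   1 |  12 | aabaccabbaccaacccabcccccbbab
   2 |  24 | aacccabcccccbbab
   3 |  38 | ab
   4 |  10 | abaabaccabbaccaacccabcccccbbab
   5 |  13 | abaccabbaccaacccabcccccbbab
   6 |  18 | abbaccaacccabcccccbbab
   7 |   3 | abbbbbaabaabaccabbaccaacccabcccccbbab
   8 |  29 | abcccccbbab
   9 |  21 | accaacccabcccccbbab
  10 |  15 | accabbaccaacccabcccccbbab
  11 |  25 | acccabcccccbbab
  12 |  39 | b
  13 |   8 | baabaabaccabbaccaacccabcccccbbab
  14 |  11 | baabaccabbaccaacccabcccccbbab
  15 |  37 | bab
  16 |  20 | baccaacccabcccccbbab
  17 |  14 | baccabbaccaacccabcccccbbab
  18 |   7 | bbaabaabaccabbaccaacccabcccccbbab
  19 |  36 | bbab
  20 |  19 | bbaccaacccabcccccbbab
  21 |   6 | bbbaabaabaccabbaccaacccabcccccbbab
  22 |   5 | bbbbaabaabaccabbaccaacccabcccccbbab
  23 |   4 | bbbbbaabaabaccabbaccaacccabcccccbbab
  24 |   0 | bccabbbbbaabaabaccabbaccaacccabcccccbbab
  25 |  30 | bcccccbbab
  26 |  23 | caacccabcccccbbab
  27 |  17 | cabbaccaacccabcccccbbab
  28 |   2 | cabbbbbaabaabaccabbaccaacccabcccccbbab
  29 |  28 | cabcccccbbab
  30 |  35 | cbbab
  31 |  22 | ccaacccabcccccbbab
  32 |  16 | ccabbaccaacccabcccccbbab
  33 |   1 | ccabbbbbaabaabaccabbaccaacccabcccccbbab
  34 |  27 | ccabcccccbbab
  35 |  34 | ccbbab
  36 |  26 | cccabcccccbbab
  37 |  33 | cccbbab
  38 |  32 | ccccbbab
  39 |  31 | cccccbbab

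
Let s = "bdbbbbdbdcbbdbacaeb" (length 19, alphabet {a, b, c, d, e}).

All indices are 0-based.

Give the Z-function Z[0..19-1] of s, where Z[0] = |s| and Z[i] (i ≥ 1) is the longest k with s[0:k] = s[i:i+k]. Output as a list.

Z[0]=19
i=1: i≥r, start 0; Z[1]=0
i=2: i≥r, start 0; Z[2]=1 extend→box=[2,3)
i=3: i≥r, start 0; Z[3]=1 extend→box=[3,4)
i=4: i≥r, start 0; Z[4]=1 extend→box=[4,5)
i=5: i≥r, start 0; Z[5]=3 extend→box=[5,8)
i=6: min(r-i=2, Z[1]=0)=0; Z[6]=0
i=7: min(r-i=1, Z[2]=1)=1; Z[7]=2 extend→box=[7,9)
i=8: min(r-i=1, Z[1]=0)=0; Z[8]=0
i=9: i≥r, start 0; Z[9]=0
i=10: i≥r, start 0; Z[10]=1 extend→box=[10,11)
i=11: i≥r, start 0; Z[11]=3 extend→box=[11,14)
i=12: min(r-i=2, Z[1]=0)=0; Z[12]=0
i=13: min(r-i=1, Z[2]=1)=1; Z[13]=1
i=14: i≥r, start 0; Z[14]=0
i=15: i≥r, start 0; Z[15]=0
i=16: i≥r, start 0; Z[16]=0
i=17: i≥r, start 0; Z[17]=0
i=18: i≥r, start 0; Z[18]=1 extend→box=[18,19)

[19, 0, 1, 1, 1, 3, 0, 2, 0, 0, 1, 3, 0, 1, 0, 0, 0, 0, 1]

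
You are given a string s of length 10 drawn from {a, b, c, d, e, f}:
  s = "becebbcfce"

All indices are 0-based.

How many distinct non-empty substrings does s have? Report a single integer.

sorted suffixes:
  #0 SA[0]=4  'bbcfce'
  #1 SA[1]=5  'bcfce'
  #2 SA[2]=0  'becebbcfce'
  #3 SA[3]=8  'ce'
  #4 SA[4]=2  'cebbcfce'
  #5 SA[5]=6  'cfce'
  #6 SA[6]=9  'e'
  #7 SA[7]=3  'ebbcfce'
  #8 SA[8]=1  'ecebbcfce'
  #9 SA[9]=7  'fce'

SA = [4, 5, 0, 8, 2, 6, 9, 3, 1, 7]
i: (SA[i-1],SA[i]) lcp shared
  1: (4,5) 1 'b'
  2: (5,0) 1 'b'
  3: (0,8) 0 ''
  4: (8,2) 2 'ce'
  5: (2,6) 1 'c'
  6: (6,9) 0 ''
  7: (9,3) 1 'e'
  8: (3,1) 1 'e'
  9: (1,7) 0 ''

n(n+1)/2 = 10·11/2 = 55
Σ LCP = 0 + 1 + 1 + 0 + 2 + 1 + 0 + 1 + 1 + 0 = 7
distinct = 55 − 7 = 48

48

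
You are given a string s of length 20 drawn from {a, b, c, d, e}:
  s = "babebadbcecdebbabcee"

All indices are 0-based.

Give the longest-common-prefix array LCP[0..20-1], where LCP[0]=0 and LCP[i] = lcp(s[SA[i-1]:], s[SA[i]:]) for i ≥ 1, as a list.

[0, 2, 1, 0, 3, 2, 1, 1, 3, 1, 0, 1, 2, 0, 1, 0, 1, 2, 1, 1]

rank→(start, suffix):
  0 → (15, 'abcee')
  1 → (1, 'abebadbcecdebbabcee')
  2 → (5, 'adbcecdebbabcee')
  3 → (14, 'babcee')
  4 → (0, 'babebadbcecdebbabcee')
  5 → (4, 'badbcecdebbabcee')
  6 → (13, 'bbabcee')
  7 → (7, 'bcecdebbabcee')
  8 → (16, 'bcee')
  9 → (2, 'bebadbcecdebbabcee')
  10 → (10, 'cdebbabcee')
  11 → (8, 'cecdebbabcee')
  12 → (17, 'cee')
  13 → (6, 'dbcecdebbabcee')
  14 → (11, 'debbabcee')
  15 → (19, 'e')
  16 → (3, 'ebadbcecdebbabcee')
  17 → (12, 'ebbabcee')
  18 → (9, 'ecdebbabcee')
  19 → (18, 'ee')

SA = [15, 1, 5, 14, 0, 4, 13, 7, 16, 2, 10, 8, 17, 6, 11, 19, 3, 12, 9, 18]
[i] adj suffixes → lcp
  [1] 15/1 → 2 ('ab')
  [2] 1/5 → 1 ('a')
  [3] 5/14 → 0 ('')
  [4] 14/0 → 3 ('bab')
  [5] 0/4 → 2 ('ba')
  [6] 4/13 → 1 ('b')
  [7] 13/7 → 1 ('b')
  [8] 7/16 → 3 ('bce')
  [9] 16/2 → 1 ('b')
  [10] 2/10 → 0 ('')
  [11] 10/8 → 1 ('c')
  [12] 8/17 → 2 ('ce')
  [13] 17/6 → 0 ('')
  [14] 6/11 → 1 ('d')
  [15] 11/19 → 0 ('')
  [16] 19/3 → 1 ('e')
  [17] 3/12 → 2 ('eb')
  [18] 12/9 → 1 ('e')
  [19] 9/18 → 1 ('e')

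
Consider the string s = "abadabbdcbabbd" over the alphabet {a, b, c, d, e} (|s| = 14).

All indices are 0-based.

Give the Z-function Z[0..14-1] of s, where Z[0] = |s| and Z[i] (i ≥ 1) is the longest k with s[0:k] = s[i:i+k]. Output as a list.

Z[0]=14
i=1: outside box; Z[1]=0
i=2: outside box; Z[2]=1 scan→box=[2,3)
i=3: outside box; Z[3]=0
i=4: outside box; Z[4]=2 scan→box=[4,6)
i=5: min(r-i=1, Z[1]=0)=0; Z[5]=0
i=6: outside box; Z[6]=0
i=7: outside box; Z[7]=0
i=8: outside box; Z[8]=0
i=9: outside box; Z[9]=0
i=10: outside box; Z[10]=2 scan→box=[10,12)
i=11: min(r-i=1, Z[1]=0)=0; Z[11]=0
i=12: outside box; Z[12]=0
i=13: outside box; Z[13]=0

[14, 0, 1, 0, 2, 0, 0, 0, 0, 0, 2, 0, 0, 0]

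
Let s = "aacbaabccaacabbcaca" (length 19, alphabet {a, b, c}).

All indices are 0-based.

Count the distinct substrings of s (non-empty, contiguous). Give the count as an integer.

163

rank→(start, suffix):
  0 → (18, 'a')
  1 → (4, 'aabccaacabbcaca')
  2 → (9, 'aacabbcaca')
  3 → (0, 'aacbaabccaacabbcaca')
  4 → (12, 'abbcaca')
  5 → (5, 'abccaacabbcaca')
  6 → (16, 'aca')
  7 → (10, 'acabbcaca')
  8 → (1, 'acbaabccaacabbcaca')
  9 → (3, 'baabccaacabbcaca')
  10 → (13, 'bbcaca')
  11 → (14, 'bcaca')
  12 → (6, 'bccaacabbcaca')
  13 → (17, 'ca')
  14 → (8, 'caacabbcaca')
  15 → (11, 'cabbcaca')
  16 → (15, 'caca')
  17 → (2, 'cbaabccaacabbcaca')
  18 → (7, 'ccaacabbcaca')

SA = [18, 4, 9, 0, 12, 5, 16, 10, 1, 3, 13, 14, 6, 17, 8, 11, 15, 2, 7]
[i] adj suffixes → lcp
  [1] 18/4 → 1 ('a')
  [2] 4/9 → 2 ('aa')
  [3] 9/0 → 3 ('aac')
  [4] 0/12 → 1 ('a')
  [5] 12/5 → 2 ('ab')
  [6] 5/16 → 1 ('a')
  [7] 16/10 → 3 ('aca')
  [8] 10/1 → 2 ('ac')
  [9] 1/3 → 0 ('')
  [10] 3/13 → 1 ('b')
  [11] 13/14 → 1 ('b')
  [12] 14/6 → 2 ('bc')
  [13] 6/17 → 0 ('')
  [14] 17/8 → 2 ('ca')
  [15] 8/11 → 2 ('ca')
  [16] 11/15 → 2 ('ca')
  [17] 15/2 → 1 ('c')
  [18] 2/7 → 1 ('c')

n(n+1)/2 = 19·20/2 = 190
Σ LCP = 0 + 1 + 2 + 3 + 1 + 2 + 1 + 3 + 2 + 0 + 1 + 1 + 2 + 0 + 2 + 2 + 2 + 1 + 1 = 27
distinct = 190 − 27 = 163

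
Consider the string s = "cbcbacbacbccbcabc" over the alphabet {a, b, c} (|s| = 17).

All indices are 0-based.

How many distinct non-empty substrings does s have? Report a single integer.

rank | idx | suffix
   0 |  14 | abc
   1 |   4 | acbacbccbcabc
   2 |   7 | acbccbcabc
   3 |   3 | bacbacbccbcabc
   4 |   6 | bacbccbcabc
   5 |  15 | bc
   6 |  12 | bcabc
   7 |   1 | bcbacbacbccbcabc
   8 |   9 | bccbcabc
   9 |  16 | c
  10 |  13 | cabc
  11 |   2 | cbacbacbccbcabc
  12 |   5 | cbacbccbcabc
  13 |  11 | cbcabc
  14 |   0 | cbcbacbacbccbcabc
  15 |   8 | cbccbcabc
  16 |  10 | ccbcabc

SA = [14, 4, 7, 3, 6, 15, 12, 1, 9, 16, 13, 2, 5, 11, 0, 8, 10]
i: (SA[i-1],SA[i]) lcp shared
  1: (14,4) 1 'a'
  2: (4,7) 3 'acb'
  3: (7,3) 0 ''
  4: (3,6) 4 'bacb'
  5: (6,15) 1 'b'
  6: (15,12) 2 'bc'
  7: (12,1) 2 'bc'
  8: (1,9) 2 'bc'
  9: (9,16) 0 ''
  10: (16,13) 1 'c'
  11: (13,2) 1 'c'
  12: (2,5) 5 'cbacb'
  13: (5,11) 2 'cb'
  14: (11,0) 3 'cbc'
  15: (0,8) 3 'cbc'
  16: (8,10) 1 'c'

n(n+1)/2 = 17·18/2 = 153
Σ LCP = 0 + 1 + 3 + 0 + 4 + 1 + 2 + 2 + 2 + 0 + 1 + 1 + 5 + 2 + 3 + 3 + 1 = 31
distinct = 153 − 31 = 122

122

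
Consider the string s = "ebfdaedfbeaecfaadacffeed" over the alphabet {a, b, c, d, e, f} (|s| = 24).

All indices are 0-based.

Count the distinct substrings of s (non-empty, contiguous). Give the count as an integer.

sorted suffixes:
  #0 SA[0]=14  'aadacffeed'
  #1 SA[1]=17  'acffeed'
  #2 SA[2]=15  'adacffeed'
  #3 SA[3]=10  'aecfaadacffeed'
  #4 SA[4]=4  'aedfbeaecfaadacffeed'
  #5 SA[5]=8  'beaecfaadacffeed'
  #6 SA[6]=1  'bfdaedfbeaecfaadacffeed'
  #7 SA[7]=12  'cfaadacffeed'
  #8 SA[8]=18  'cffeed'
  #9 SA[9]=23  'd'
  #10 SA[10]=16  'dacffeed'
  #11 SA[11]=3  'daedfbeaecfaadacffeed'
  #12 SA[12]=6  'dfbeaecfaadacffeed'
  #13 SA[13]=9  'eaecfaadacffeed'
  #14 SA[14]=0  'ebfdaedfbeaecfaadacffeed'
  #15 SA[15]=11  'ecfaadacffeed'
  #16 SA[16]=22  'ed'
  #17 SA[17]=5  'edfbeaecfaadacffeed'
  #18 SA[18]=21  'eed'
  #19 SA[19]=13  'faadacffeed'
  #20 SA[20]=7  'fbeaecfaadacffeed'
  #21 SA[21]=2  'fdaedfbeaecfaadacffeed'
  #22 SA[22]=20  'feed'
  #23 SA[23]=19  'ffeed'

SA = [14, 17, 15, 10, 4, 8, 1, 12, 18, 23, 16, 3, 6, 9, 0, 11, 22, 5, 21, 13, 7, 2, 20, 19]
[i] adj suffixes → lcp
  [1] 14/17 → 1 ('a')
  [2] 17/15 → 1 ('a')
  [3] 15/10 → 1 ('a')
  [4] 10/4 → 2 ('ae')
  [5] 4/8 → 0 ('')
  [6] 8/1 → 1 ('b')
  [7] 1/12 → 0 ('')
  [8] 12/18 → 2 ('cf')
  [9] 18/23 → 0 ('')
  [10] 23/16 → 1 ('d')
  [11] 16/3 → 2 ('da')
  [12] 3/6 → 1 ('d')
  [13] 6/9 → 0 ('')
  [14] 9/0 → 1 ('e')
  [15] 0/11 → 1 ('e')
  [16] 11/22 → 1 ('e')
  [17] 22/5 → 2 ('ed')
  [18] 5/21 → 1 ('e')
  [19] 21/13 → 0 ('')
  [20] 13/7 → 1 ('f')
  [21] 7/2 → 1 ('f')
  [22] 2/20 → 1 ('f')
  [23] 20/19 → 1 ('f')

n(n+1)/2 = 24·25/2 = 300
Σ LCP = 0 + 1 + 1 + 1 + 2 + 0 + 1 + 0 + 2 + 0 + 1 + 2 + 1 + 0 + 1 + 1 + 1 + 2 + 1 + 0 + 1 + 1 + 1 + 1 = 22
distinct = 300 − 22 = 278

278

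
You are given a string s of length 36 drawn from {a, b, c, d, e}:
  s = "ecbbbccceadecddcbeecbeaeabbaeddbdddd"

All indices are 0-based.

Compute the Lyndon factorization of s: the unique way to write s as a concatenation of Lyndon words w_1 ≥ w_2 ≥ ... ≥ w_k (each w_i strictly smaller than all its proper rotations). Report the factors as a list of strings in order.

["e", "c", "bbbccce", "adecddcbeecbeae", "abbaeddbdddd"]

emit factor 1: 'e' (i=0, period=1)
emit factor 2: 'c' (i=1, period=1)
emit factor 3: 'bbbccce' (i=2, period=7)
emit factor 4: 'adecddcbeecbeae' (i=9, period=15)
emit factor 5: 'abbaeddbdddd' (i=24, period=12)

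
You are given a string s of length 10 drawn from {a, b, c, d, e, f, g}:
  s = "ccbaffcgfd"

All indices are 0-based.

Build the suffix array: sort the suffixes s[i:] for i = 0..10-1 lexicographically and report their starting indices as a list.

rank→(start, suffix):
  0 → (3, 'affcgfd')
  1 → (2, 'baffcgfd')
  2 → (1, 'cbaffcgfd')
  3 → (0, 'ccbaffcgfd')
  4 → (6, 'cgfd')
  5 → (9, 'd')
  6 → (5, 'fcgfd')
  7 → (8, 'fd')
  8 → (4, 'ffcgfd')
  9 → (7, 'gfd')

[3, 2, 1, 0, 6, 9, 5, 8, 4, 7]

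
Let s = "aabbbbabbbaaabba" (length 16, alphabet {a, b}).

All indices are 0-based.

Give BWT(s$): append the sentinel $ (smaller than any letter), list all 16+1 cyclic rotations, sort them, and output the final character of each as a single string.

abba$ababbbabbaba

rank  rotation           last
    0  $aabbbbabbbaaabba  a
    1  a$aabbbbabbbaaabb  b
    2  aaabba$aabbbbabbb  b
    3  aabba$aabbbbabbba  a
    4  aabbbbabbbaaabba$  $
    5  abba$aabbbbabbbaa  a
    6  abbbaaabba$aabbbb  b
    7  abbbbabbbaaabba$a  a
    8  ba$aabbbbabbbaaab  b
    9  baaabba$aabbbbabb  b
   10  babbbaaabba$aabbb  b
   11  bba$aabbbbabbbaaa  a
   12  bbaaabba$aabbbbab  b
   13  bbabbbaaabba$aabb  b
   14  bbbaaabba$aabbbba  a
   15  bbbabbbaaabba$aab  b
   16  bbbbabbbaaabba$aa  a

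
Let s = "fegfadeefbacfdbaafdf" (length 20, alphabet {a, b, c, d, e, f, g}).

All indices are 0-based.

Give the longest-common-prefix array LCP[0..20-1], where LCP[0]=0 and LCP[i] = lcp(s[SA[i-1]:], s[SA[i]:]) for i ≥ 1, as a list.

[0, 1, 1, 1, 0, 2, 0, 0, 1, 1, 0, 1, 1, 0, 1, 1, 1, 2, 1, 0]

rank | idx | suffix
   0 |  15 | aafdf
   1 |  10 | acfdbaafdf
   2 |   4 | adeefbacfdbaafdf
   3 |  16 | afdf
   4 |  14 | baafdf
   5 |   9 | bacfdbaafdf
   6 |  11 | cfdbaafdf
   7 |  13 | dbaafdf
   8 |   5 | deefbacfdbaafdf
   9 |  18 | df
  10 |   6 | eefbacfdbaafdf
  11 |   7 | efbacfdbaafdf
  12 |   1 | egfadeefbacfdbaafdf
  13 |  19 | f
  14 |   3 | fadeefbacfdbaafdf
  15 |   8 | fbacfdbaafdf
  16 |  12 | fdbaafdf
  17 |  17 | fdf
  18 |   0 | fegfadeefbacfdbaafdf
  19 |   2 | gfadeefbacfdbaafdf

SA = [15, 10, 4, 16, 14, 9, 11, 13, 5, 18, 6, 7, 1, 19, 3, 8, 12, 17, 0, 2]
[i] adj suffixes → lcp
  [1] 15/10 → 1 ('a')
  [2] 10/4 → 1 ('a')
  [3] 4/16 → 1 ('a')
  [4] 16/14 → 0 ('')
  [5] 14/9 → 2 ('ba')
  [6] 9/11 → 0 ('')
  [7] 11/13 → 0 ('')
  [8] 13/5 → 1 ('d')
  [9] 5/18 → 1 ('d')
  [10] 18/6 → 0 ('')
  [11] 6/7 → 1 ('e')
  [12] 7/1 → 1 ('e')
  [13] 1/19 → 0 ('')
  [14] 19/3 → 1 ('f')
  [15] 3/8 → 1 ('f')
  [16] 8/12 → 1 ('f')
  [17] 12/17 → 2 ('fd')
  [18] 17/0 → 1 ('f')
  [19] 0/2 → 0 ('')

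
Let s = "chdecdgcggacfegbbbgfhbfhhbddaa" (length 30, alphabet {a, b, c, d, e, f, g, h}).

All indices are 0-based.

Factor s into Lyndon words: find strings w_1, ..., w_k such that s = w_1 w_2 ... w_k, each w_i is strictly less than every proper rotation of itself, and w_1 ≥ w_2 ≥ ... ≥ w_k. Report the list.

["chde", "cdgcgg", "acfegbbbgfhbfhhbdd", "a", "a"]

emit factor 1: 'chde' (i=0, period=4)
emit factor 2: 'cdgcgg' (i=4, period=6)
emit factor 3: 'acfegbbbgfhbfhhbdd' (i=10, period=18)
emit factor 4: 'a' (i=28, period=1)
emit factor 5: 'a' (i=29, period=1)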